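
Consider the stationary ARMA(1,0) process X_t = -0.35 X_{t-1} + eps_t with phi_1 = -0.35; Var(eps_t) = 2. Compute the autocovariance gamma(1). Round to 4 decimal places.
\gamma(1) = -0.7977

Multiply the model equation by X_{t-k} and take expectations. With theta_0 = psi_0 = 1 and psi_j the MA(infinity) weights, this gives
  gamma(k) - sum_i phi_i gamma(k-i) = c_k,
  c_k = sigma^2 * sum_{j=k..q} theta_j psi_{j-k}   (c_k = 0 for k > q),
using gamma(-m) = gamma(m).
Pure AR (q = 0): c_0 = sigma^2 = 2, c_k = 0 for k >= 1.
Equations for k = 0 and k = 1 (AR order 1):
  gamma(0) = phi_1 gamma(1) + c_0
  gamma(1) = phi_1 gamma(0) + c_1
Substituting the second into the first: gamma(0) (1 - phi_1^2) = c_0 + phi_1 c_1, so
  gamma(0) = c_0 / (1 - phi_1^2) = 2 / (1 - (-0.35)^2) = 2 / 0.8775 = 2.279202.
  gamma(1) = phi_1 gamma(0) = (-0.35)(2.279202) = -0.797721.
Therefore gamma(1) = -0.7977 (to 4 decimal places).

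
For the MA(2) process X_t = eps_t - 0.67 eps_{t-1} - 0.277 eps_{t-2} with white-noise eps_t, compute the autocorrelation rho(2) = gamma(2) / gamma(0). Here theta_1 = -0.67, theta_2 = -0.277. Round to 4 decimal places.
\rho(2) = -0.1816

For an MA(q) process with theta_0 = 1, the autocovariance is
  gamma(k) = sigma^2 * sum_{i=0..q-k} theta_i * theta_{i+k},
and rho(k) = gamma(k) / gamma(0). Sigma^2 cancels.
  numerator   = (1)*(-0.277) = -0.277.
  denominator = (1)^2 + (-0.67)^2 + (-0.277)^2 = 1.525629.
  rho(2) = -0.277 / 1.525629 = -0.1816.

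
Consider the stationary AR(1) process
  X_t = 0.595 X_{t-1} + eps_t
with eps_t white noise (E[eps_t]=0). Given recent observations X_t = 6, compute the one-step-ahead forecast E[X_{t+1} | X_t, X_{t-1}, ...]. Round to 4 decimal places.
E[X_{t+1} \mid \mathcal F_t] = 3.5700

For an AR(p) model X_t = c + sum_i phi_i X_{t-i} + eps_t, the
one-step-ahead conditional mean is
  E[X_{t+1} | X_t, ...] = c + sum_i phi_i X_{t+1-i}.
Substitute known values:
  E[X_{t+1} | ...] = (0.595) * (6)
                   = 3.5700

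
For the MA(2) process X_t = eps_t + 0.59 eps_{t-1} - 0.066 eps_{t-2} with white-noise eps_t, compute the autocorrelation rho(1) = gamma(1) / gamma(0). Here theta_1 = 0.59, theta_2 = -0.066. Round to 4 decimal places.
\rho(1) = 0.4075

For an MA(q) process with theta_0 = 1, the autocovariance is
  gamma(k) = sigma^2 * sum_{i=0..q-k} theta_i * theta_{i+k},
and rho(k) = gamma(k) / gamma(0). Sigma^2 cancels.
  numerator   = (1)*(0.59) + (0.59)*(-0.066) = 0.55106.
  denominator = (1)^2 + (0.59)^2 + (-0.066)^2 = 1.352456.
  rho(1) = 0.55106 / 1.352456 = 0.4075.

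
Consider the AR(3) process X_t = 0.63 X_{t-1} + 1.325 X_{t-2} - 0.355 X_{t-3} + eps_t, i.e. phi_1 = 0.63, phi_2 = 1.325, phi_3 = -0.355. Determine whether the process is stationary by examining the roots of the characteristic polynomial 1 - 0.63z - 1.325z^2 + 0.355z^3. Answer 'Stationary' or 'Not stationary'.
\text{Not stationary}

The AR(p) characteristic polynomial is P(z) = 1 - 0.63z - 1.325z^2 + 0.355z^3.
Stationarity requires all roots to lie outside the unit circle, i.e. |z| > 1 for every root.
Degree 3: look for a simple real root z0 first, then factor out (1 - z/z0) and solve the remaining quadratic.
Testing z0 = 4: P(4) = 1 + (-0.63)(4) + (-1.325)(4)^2 + (0.355)(4)^3
  = 1 + (-2.52) + (-21.2) + (22.72) = 0.  So z_0 = 4 is a root, |z_0| = 4.
Divide out the factor (1 - 0.25 z) = (1 - z/z0) (since 1/z0 = 0.25):
  P(z) = (1 - 0.25 z)(1 + (-0.38) z + (-1.42) z^2)
  [check: z-coef -0.38 - (0.25) = -0.63; z^2-coef -1.42 - (0.25)(-0.38) = -1.325; z^3-coef -(0.25)(-1.42) = 0.355.]
Remaining roots from the quadratic factor 1 + (-0.38) z + (-1.42) z^2:
  Set 1 + (-0.38) z + (-1.42) z^2 = 0, i.e. a z^2 + b z + c = 0 with a = -1.42, b = -0.38, c = 1.
  Discriminant D = b^2 - 4ac = (-0.38)^2 - 4*(-1.42)*1 = 0.1444 - (-5.68) = 5.8244.
  D >= 0, so the roots are real: z = (-b +/- sqrt(D)) / (2a) = (0.38 +/- 2.413379) / (-2.84).
    z_1 = (0.38 + 2.413379) / (-2.84) = -0.9836,   |z_1| = 0.9836.
    z_2 = (0.38 - 2.413379) / (-2.84) = 0.716,   |z_2| = 0.716.
Moduli of all roots: 4.0000, 0.9836, 0.7160.
All moduli strictly greater than 1? No.
Verdict: Not stationary.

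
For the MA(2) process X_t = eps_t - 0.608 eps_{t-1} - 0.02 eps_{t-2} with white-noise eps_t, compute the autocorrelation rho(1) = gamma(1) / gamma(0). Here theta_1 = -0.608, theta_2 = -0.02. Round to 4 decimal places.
\rho(1) = -0.4349

For an MA(q) process with theta_0 = 1, the autocovariance is
  gamma(k) = sigma^2 * sum_{i=0..q-k} theta_i * theta_{i+k},
and rho(k) = gamma(k) / gamma(0). Sigma^2 cancels.
  numerator   = (1)*(-0.608) + (-0.608)*(-0.02) = -0.59584.
  denominator = (1)^2 + (-0.608)^2 + (-0.02)^2 = 1.370064.
  rho(1) = -0.59584 / 1.370064 = -0.4349.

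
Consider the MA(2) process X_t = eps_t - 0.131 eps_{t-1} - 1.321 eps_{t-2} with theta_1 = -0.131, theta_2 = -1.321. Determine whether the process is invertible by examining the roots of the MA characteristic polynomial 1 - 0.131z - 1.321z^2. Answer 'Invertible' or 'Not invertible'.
\text{Not invertible}

The MA(q) characteristic polynomial is P(z) = 1 - 0.131z - 1.321z^2.
Invertibility requires all roots to lie outside the unit circle, i.e. |z| > 1 for every root.
Set 1 + (-0.131) z + (-1.321) z^2 = 0, i.e. a z^2 + b z + c = 0 with a = -1.321, b = -0.131, c = 1.
Discriminant D = b^2 - 4ac = (-0.131)^2 - 4*(-1.321)*1 = 0.017161 - (-5.284) = 5.301161.
D >= 0, so the roots are real: z = (-b +/- sqrt(D)) / (2a) = (0.131 +/- 2.302425) / (-2.642).
  z_1 = (0.131 + 2.302425) / (-2.642) = -0.9211,   |z_1| = 0.9211.
  z_2 = (0.131 - 2.302425) / (-2.642) = 0.8219,   |z_2| = 0.8219.
Moduli of all roots: 0.9211, 0.8219.
All moduli strictly greater than 1? No.
Verdict: Not invertible.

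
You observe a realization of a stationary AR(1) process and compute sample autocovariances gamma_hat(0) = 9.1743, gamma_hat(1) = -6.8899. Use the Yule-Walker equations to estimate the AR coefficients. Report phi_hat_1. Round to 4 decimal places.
\hat\phi_{1} = -0.7510

The Yule-Walker equations for an AR(p) process read, in matrix form,
  Gamma_p phi = r_p,   with   (Gamma_p)_{ij} = gamma(|i - j|),
                       (r_p)_i = gamma(i),   i,j = 1..p.
Substitute the sample gammas (Toeplitz matrix and right-hand side of size 1):
  Gamma_p = [[9.1743]]
  r_p     = [-6.8899]
With p = 1 this is the single equation gamma(0) phi_1 = gamma(1):
  phi_hat_1 = gamma(1) / gamma(0) = -6.8899 / 9.1743 = -0.7510.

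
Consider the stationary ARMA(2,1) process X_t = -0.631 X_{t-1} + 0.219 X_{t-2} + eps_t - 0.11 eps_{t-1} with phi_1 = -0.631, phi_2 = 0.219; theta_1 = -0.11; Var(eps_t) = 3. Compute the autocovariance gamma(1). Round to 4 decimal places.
\gamma(1) = -9.1465

Multiply the model equation by X_{t-k} and take expectations. With theta_0 = psi_0 = 1 and psi_j the MA(infinity) weights, this gives
  gamma(k) - sum_i phi_i gamma(k-i) = c_k,
  c_k = sigma^2 * sum_{j=k..q} theta_j psi_{j-k}   (c_k = 0 for k > q),
using gamma(-m) = gamma(m).
psi-weights needed (psi_j = theta_j + sum_i phi_i psi_{j-i}):
  psi_1 = theta_1 + phi_1 = -0.11 + (-0.631) = -0.741
Right-hand sides:
  c_0 = sigma^2 (1 + theta_1 psi_1) = 3 * (1 + (-0.11)(-0.741)) = 3 * 1.08151 = 3.24453
  c_1 = sigma^2 theta_1 = 3 * (-0.11) = -0.33
  c_2 = 0
Equations for k = 0, 1, 2 (AR order 2, c_2 = 0):
  (E0) gamma(0) = phi_1 gamma(1) + phi_2 gamma(2) + c_0
  (E1) gamma(1) = phi_1 gamma(0) + phi_2 gamma(1) + c_1
  (E2) gamma(2) = phi_1 gamma(1) + phi_2 gamma(0)
From (E1): gamma(1) = A gamma(0) + B with
  A = phi_1 / (1 - phi_2) = -0.631 / 0.781 = -0.807939,   B = c_1 / (1 - phi_2) = -0.33 / 0.781 = -0.422535.
Insert (E2) into (E0): gamma(0) (1 - phi_2^2) = phi_1 (1 + phi_2) gamma(1) + c_0.
  phi_1 (1 + phi_2) = (-0.631)(1.219) = -0.769189,   1 - phi_2^2 = 0.952039.
Replace gamma(1) by A gamma(0) + B and collect gamma(0):
  gamma(0) [0.952039 - (-0.769189)(-0.807939)] = (-0.769189)(-0.422535) + 3.24453
  gamma(0) * 0.330582 = 3.569539
  gamma(0) = 3.569539 / 0.330582 = 10.797757.
  gamma(1) = A gamma(0) + B = (-0.807939)(10.797757) + (-0.422535) = -9.146459.
Therefore gamma(1) = -9.1465 (to 4 decimal places).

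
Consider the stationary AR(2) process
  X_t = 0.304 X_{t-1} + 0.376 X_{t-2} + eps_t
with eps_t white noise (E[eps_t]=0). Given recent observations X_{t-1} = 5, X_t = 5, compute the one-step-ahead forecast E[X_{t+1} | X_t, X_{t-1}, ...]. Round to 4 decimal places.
E[X_{t+1} \mid \mathcal F_t] = 3.4000

For an AR(p) model X_t = c + sum_i phi_i X_{t-i} + eps_t, the
one-step-ahead conditional mean is
  E[X_{t+1} | X_t, ...] = c + sum_i phi_i X_{t+1-i}.
Substitute known values:
  E[X_{t+1} | ...] = (0.304) * (5) + (0.376) * (5)
                   = 3.4000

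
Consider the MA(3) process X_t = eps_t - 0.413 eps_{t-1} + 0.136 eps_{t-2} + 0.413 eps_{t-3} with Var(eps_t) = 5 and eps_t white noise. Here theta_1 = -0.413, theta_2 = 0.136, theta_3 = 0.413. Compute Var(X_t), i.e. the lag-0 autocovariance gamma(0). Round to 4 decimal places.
\gamma(0) = 6.7982

For an MA(q) process X_t = eps_t + sum_i theta_i eps_{t-i} with
Var(eps_t) = sigma^2, the variance is
  gamma(0) = sigma^2 * (1 + sum_i theta_i^2).
  sum_i theta_i^2 = (-0.413)^2 + (0.136)^2 + (0.413)^2 = 0.170569 + 0.018496 + 0.170569 = 0.359634.
  gamma(0) = 5 * (1 + 0.359634) = 5 * 1.359634 = 6.79817, which rounds to 6.7982.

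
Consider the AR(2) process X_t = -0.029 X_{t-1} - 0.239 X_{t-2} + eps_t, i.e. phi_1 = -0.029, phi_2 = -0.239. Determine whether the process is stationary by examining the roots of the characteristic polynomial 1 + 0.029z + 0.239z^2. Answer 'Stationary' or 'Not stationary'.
\text{Stationary}

The AR(p) characteristic polynomial is P(z) = 1 + 0.029z + 0.239z^2.
Stationarity requires all roots to lie outside the unit circle, i.e. |z| > 1 for every root.
Set 1 + (0.029) z + (0.239) z^2 = 0, i.e. a z^2 + b z + c = 0 with a = 0.239, b = 0.029, c = 1.
Discriminant D = b^2 - 4ac = (0.029)^2 - 4*(0.239)*1 = 0.000841 - (0.956) = -0.955159.
D < 0, so the roots are the complex-conjugate pair z = (-b +/- i sqrt(-D)) / (2a) = -0.0607 +/- 2.0446i.
For a conjugate pair |z|^2 = z * conj(z) = (product of roots) = c/a = 1/(0.239) = 4.1841, so |z| = sqrt(4.1841) = 2.0455 for both roots.
Moduli of all roots: 2.0455, 2.0455.
All moduli strictly greater than 1? Yes.
Verdict: Stationary.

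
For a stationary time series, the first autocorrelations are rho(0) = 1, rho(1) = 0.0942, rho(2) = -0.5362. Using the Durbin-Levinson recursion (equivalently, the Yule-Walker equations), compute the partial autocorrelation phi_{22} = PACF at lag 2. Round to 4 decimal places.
\phi_{22} = -0.5500

The PACF at lag k is phi_{kk}, the last component of the solution
to the Yule-Walker system G_k phi = r_k where
  (G_k)_{ij} = rho(|i - j|), (r_k)_i = rho(i), i,j = 1..k.
Equivalently, Durbin-Levinson gives phi_{kk} iteratively:
  phi_{11} = rho(1)
  phi_{kk} = [rho(k) - sum_{j=1..k-1} phi_{k-1,j} rho(k-j)]
            / [1 - sum_{j=1..k-1} phi_{k-1,j} rho(j)],
  phi_{k,j} = phi_{k-1,j} - phi_{kk} phi_{k-1,k-j},  j = 1..k-1.
Step k = 1:
  phi_11 = rho(1) = 0.0942.
Step k = 2:
  phi_22 = [rho(2) - phi_11 rho(1)] / [1 - phi_11 rho(1)] = [-0.5362 - (0.0942)(0.0942)] / [1 - (0.0942)(0.0942)]
         = -0.54507364 / 0.99112636 = -0.55.
Therefore phi_{22} = -0.5500.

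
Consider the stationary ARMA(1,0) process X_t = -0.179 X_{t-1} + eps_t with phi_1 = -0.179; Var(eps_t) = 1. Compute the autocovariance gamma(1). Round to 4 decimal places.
\gamma(1) = -0.1849

Multiply the model equation by X_{t-k} and take expectations. With theta_0 = psi_0 = 1 and psi_j the MA(infinity) weights, this gives
  gamma(k) - sum_i phi_i gamma(k-i) = c_k,
  c_k = sigma^2 * sum_{j=k..q} theta_j psi_{j-k}   (c_k = 0 for k > q),
using gamma(-m) = gamma(m).
Pure AR (q = 0): c_0 = sigma^2 = 1, c_k = 0 for k >= 1.
Equations for k = 0 and k = 1 (AR order 1):
  gamma(0) = phi_1 gamma(1) + c_0
  gamma(1) = phi_1 gamma(0) + c_1
Substituting the second into the first: gamma(0) (1 - phi_1^2) = c_0 + phi_1 c_1, so
  gamma(0) = c_0 / (1 - phi_1^2) = 1 / (1 - (-0.179)^2) = 1 / 0.967959 = 1.033102.
  gamma(1) = phi_1 gamma(0) = (-0.179)(1.033102) = -0.184925.
Therefore gamma(1) = -0.1849 (to 4 decimal places).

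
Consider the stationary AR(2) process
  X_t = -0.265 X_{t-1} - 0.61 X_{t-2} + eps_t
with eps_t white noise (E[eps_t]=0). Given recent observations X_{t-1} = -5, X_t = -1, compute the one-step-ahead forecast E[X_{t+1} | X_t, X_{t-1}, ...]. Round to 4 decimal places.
E[X_{t+1} \mid \mathcal F_t] = 3.3150

For an AR(p) model X_t = c + sum_i phi_i X_{t-i} + eps_t, the
one-step-ahead conditional mean is
  E[X_{t+1} | X_t, ...] = c + sum_i phi_i X_{t+1-i}.
Substitute known values:
  E[X_{t+1} | ...] = (-0.265) * (-1) + (-0.61) * (-5)
                   = 3.3150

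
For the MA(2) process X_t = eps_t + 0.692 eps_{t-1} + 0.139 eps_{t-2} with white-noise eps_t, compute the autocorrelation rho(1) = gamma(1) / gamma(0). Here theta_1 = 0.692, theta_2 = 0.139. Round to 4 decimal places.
\rho(1) = 0.5261

For an MA(q) process with theta_0 = 1, the autocovariance is
  gamma(k) = sigma^2 * sum_{i=0..q-k} theta_i * theta_{i+k},
and rho(k) = gamma(k) / gamma(0). Sigma^2 cancels.
  numerator   = (1)*(0.692) + (0.692)*(0.139) = 0.788188.
  denominator = (1)^2 + (0.692)^2 + (0.139)^2 = 1.498185.
  rho(1) = 0.788188 / 1.498185 = 0.5261.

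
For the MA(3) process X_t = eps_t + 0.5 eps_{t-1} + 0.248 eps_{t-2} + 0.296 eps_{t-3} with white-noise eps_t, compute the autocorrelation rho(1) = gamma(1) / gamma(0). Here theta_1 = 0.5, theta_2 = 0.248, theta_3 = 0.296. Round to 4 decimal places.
\rho(1) = 0.4985

For an MA(q) process with theta_0 = 1, the autocovariance is
  gamma(k) = sigma^2 * sum_{i=0..q-k} theta_i * theta_{i+k},
and rho(k) = gamma(k) / gamma(0). Sigma^2 cancels.
  numerator   = (1)*(0.5) + (0.5)*(0.248) + (0.248)*(0.296) = 0.697408.
  denominator = (1)^2 + (0.5)^2 + (0.248)^2 + (0.296)^2 = 1.39912.
  rho(1) = 0.697408 / 1.39912 = 0.4985.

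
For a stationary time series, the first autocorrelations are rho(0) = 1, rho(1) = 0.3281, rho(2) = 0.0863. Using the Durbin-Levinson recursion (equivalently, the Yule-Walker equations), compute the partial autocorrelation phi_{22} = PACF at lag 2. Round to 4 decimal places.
\phi_{22} = -0.0239

The PACF at lag k is phi_{kk}, the last component of the solution
to the Yule-Walker system G_k phi = r_k where
  (G_k)_{ij} = rho(|i - j|), (r_k)_i = rho(i), i,j = 1..k.
Equivalently, Durbin-Levinson gives phi_{kk} iteratively:
  phi_{11} = rho(1)
  phi_{kk} = [rho(k) - sum_{j=1..k-1} phi_{k-1,j} rho(k-j)]
            / [1 - sum_{j=1..k-1} phi_{k-1,j} rho(j)],
  phi_{k,j} = phi_{k-1,j} - phi_{kk} phi_{k-1,k-j},  j = 1..k-1.
Step k = 1:
  phi_11 = rho(1) = 0.3281.
Step k = 2:
  phi_22 = [rho(2) - phi_11 rho(1)] / [1 - phi_11 rho(1)] = [0.0863 - (0.3281)(0.3281)] / [1 - (0.3281)(0.3281)]
         = -0.02134961 / 0.89235039 = -0.0239.
Therefore phi_{22} = -0.0239.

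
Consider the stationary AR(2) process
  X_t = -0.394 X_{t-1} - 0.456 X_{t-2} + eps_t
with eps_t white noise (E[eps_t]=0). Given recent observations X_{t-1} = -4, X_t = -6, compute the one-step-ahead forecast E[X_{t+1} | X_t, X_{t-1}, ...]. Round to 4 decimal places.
E[X_{t+1} \mid \mathcal F_t] = 4.1880

For an AR(p) model X_t = c + sum_i phi_i X_{t-i} + eps_t, the
one-step-ahead conditional mean is
  E[X_{t+1} | X_t, ...] = c + sum_i phi_i X_{t+1-i}.
Substitute known values:
  E[X_{t+1} | ...] = (-0.394) * (-6) + (-0.456) * (-4)
                   = 4.1880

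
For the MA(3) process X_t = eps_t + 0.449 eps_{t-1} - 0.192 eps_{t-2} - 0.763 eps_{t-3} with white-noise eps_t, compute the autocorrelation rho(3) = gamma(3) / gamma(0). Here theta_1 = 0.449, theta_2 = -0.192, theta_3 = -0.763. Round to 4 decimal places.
\rho(3) = -0.4191

For an MA(q) process with theta_0 = 1, the autocovariance is
  gamma(k) = sigma^2 * sum_{i=0..q-k} theta_i * theta_{i+k},
and rho(k) = gamma(k) / gamma(0). Sigma^2 cancels.
  numerator   = (1)*(-0.763) = -0.763.
  denominator = (1)^2 + (0.449)^2 + (-0.192)^2 + (-0.763)^2 = 1.820634.
  rho(3) = -0.763 / 1.820634 = -0.4191.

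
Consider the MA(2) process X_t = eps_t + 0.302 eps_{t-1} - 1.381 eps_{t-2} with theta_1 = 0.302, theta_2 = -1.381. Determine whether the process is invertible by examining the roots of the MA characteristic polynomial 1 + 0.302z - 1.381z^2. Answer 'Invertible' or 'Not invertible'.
\text{Not invertible}

The MA(q) characteristic polynomial is P(z) = 1 + 0.302z - 1.381z^2.
Invertibility requires all roots to lie outside the unit circle, i.e. |z| > 1 for every root.
Set 1 + (0.302) z + (-1.381) z^2 = 0, i.e. a z^2 + b z + c = 0 with a = -1.381, b = 0.302, c = 1.
Discriminant D = b^2 - 4ac = (0.302)^2 - 4*(-1.381)*1 = 0.091204 - (-5.524) = 5.615204.
D >= 0, so the roots are real: z = (-b +/- sqrt(D)) / (2a) = (-0.302 +/- 2.369642) / (-2.762).
  z_1 = (-0.302 + 2.369642) / (-2.762) = -0.7486,   |z_1| = 0.7486.
  z_2 = (-0.302 - 2.369642) / (-2.762) = 0.9673,   |z_2| = 0.9673.
Moduli of all roots: 0.7486, 0.9673.
All moduli strictly greater than 1? No.
Verdict: Not invertible.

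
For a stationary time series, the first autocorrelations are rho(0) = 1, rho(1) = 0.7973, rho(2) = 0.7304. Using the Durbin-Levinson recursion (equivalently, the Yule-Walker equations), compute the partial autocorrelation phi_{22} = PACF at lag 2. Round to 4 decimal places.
\phi_{22} = 0.2600

The PACF at lag k is phi_{kk}, the last component of the solution
to the Yule-Walker system G_k phi = r_k where
  (G_k)_{ij} = rho(|i - j|), (r_k)_i = rho(i), i,j = 1..k.
Equivalently, Durbin-Levinson gives phi_{kk} iteratively:
  phi_{11} = rho(1)
  phi_{kk} = [rho(k) - sum_{j=1..k-1} phi_{k-1,j} rho(k-j)]
            / [1 - sum_{j=1..k-1} phi_{k-1,j} rho(j)],
  phi_{k,j} = phi_{k-1,j} - phi_{kk} phi_{k-1,k-j},  j = 1..k-1.
Step k = 1:
  phi_11 = rho(1) = 0.7973.
Step k = 2:
  phi_22 = [rho(2) - phi_11 rho(1)] / [1 - phi_11 rho(1)] = [0.7304 - (0.7973)(0.7973)] / [1 - (0.7973)(0.7973)]
         = 0.09471271 / 0.36431271 = 0.26.
Therefore phi_{22} = 0.2600.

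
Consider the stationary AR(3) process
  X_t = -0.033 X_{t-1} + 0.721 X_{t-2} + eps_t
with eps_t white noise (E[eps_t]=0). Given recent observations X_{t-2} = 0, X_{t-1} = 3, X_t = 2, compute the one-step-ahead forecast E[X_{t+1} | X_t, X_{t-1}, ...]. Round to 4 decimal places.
E[X_{t+1} \mid \mathcal F_t] = 2.0970

For an AR(p) model X_t = c + sum_i phi_i X_{t-i} + eps_t, the
one-step-ahead conditional mean is
  E[X_{t+1} | X_t, ...] = c + sum_i phi_i X_{t+1-i}.
Substitute known values:
  E[X_{t+1} | ...] = (-0.033) * (2) + (0.721) * (3) + (-0) * (0)
                   = 2.0970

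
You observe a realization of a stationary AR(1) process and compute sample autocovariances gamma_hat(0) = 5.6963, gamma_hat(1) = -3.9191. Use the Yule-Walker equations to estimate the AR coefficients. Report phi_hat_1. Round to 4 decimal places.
\hat\phi_{1} = -0.6880

The Yule-Walker equations for an AR(p) process read, in matrix form,
  Gamma_p phi = r_p,   with   (Gamma_p)_{ij} = gamma(|i - j|),
                       (r_p)_i = gamma(i),   i,j = 1..p.
Substitute the sample gammas (Toeplitz matrix and right-hand side of size 1):
  Gamma_p = [[5.6963]]
  r_p     = [-3.9191]
With p = 1 this is the single equation gamma(0) phi_1 = gamma(1):
  phi_hat_1 = gamma(1) / gamma(0) = -3.9191 / 5.6963 = -0.6880.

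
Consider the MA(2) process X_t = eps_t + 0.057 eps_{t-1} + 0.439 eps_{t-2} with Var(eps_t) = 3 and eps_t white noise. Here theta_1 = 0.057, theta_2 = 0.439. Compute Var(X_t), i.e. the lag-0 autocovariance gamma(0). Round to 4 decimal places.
\gamma(0) = 3.5879

For an MA(q) process X_t = eps_t + sum_i theta_i eps_{t-i} with
Var(eps_t) = sigma^2, the variance is
  gamma(0) = sigma^2 * (1 + sum_i theta_i^2).
  sum_i theta_i^2 = (0.057)^2 + (0.439)^2 = 0.003249 + 0.192721 = 0.19597.
  gamma(0) = 3 * (1 + 0.19597) = 3 * 1.19597 = 3.58791, which rounds to 3.5879.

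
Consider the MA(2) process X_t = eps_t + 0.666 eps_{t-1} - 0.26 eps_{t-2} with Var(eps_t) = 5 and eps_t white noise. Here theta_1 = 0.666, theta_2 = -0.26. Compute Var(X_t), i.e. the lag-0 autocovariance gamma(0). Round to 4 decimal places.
\gamma(0) = 7.5558

For an MA(q) process X_t = eps_t + sum_i theta_i eps_{t-i} with
Var(eps_t) = sigma^2, the variance is
  gamma(0) = sigma^2 * (1 + sum_i theta_i^2).
  sum_i theta_i^2 = (0.666)^2 + (-0.26)^2 = 0.443556 + 0.0676 = 0.511156.
  gamma(0) = 5 * (1 + 0.511156) = 5 * 1.511156 = 7.55578, which rounds to 7.5558.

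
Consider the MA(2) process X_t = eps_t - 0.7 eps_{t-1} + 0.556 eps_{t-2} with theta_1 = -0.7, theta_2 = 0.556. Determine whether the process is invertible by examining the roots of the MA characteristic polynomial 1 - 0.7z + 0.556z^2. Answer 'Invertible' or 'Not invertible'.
\text{Invertible}

The MA(q) characteristic polynomial is P(z) = 1 - 0.7z + 0.556z^2.
Invertibility requires all roots to lie outside the unit circle, i.e. |z| > 1 for every root.
Set 1 + (-0.7) z + (0.556) z^2 = 0, i.e. a z^2 + b z + c = 0 with a = 0.556, b = -0.7, c = 1.
Discriminant D = b^2 - 4ac = (-0.7)^2 - 4*(0.556)*1 = 0.49 - (2.224) = -1.734.
D < 0, so the roots are the complex-conjugate pair z = (-b +/- i sqrt(-D)) / (2a) = 0.6295 +/- 1.1842i.
For a conjugate pair |z|^2 = z * conj(z) = (product of roots) = c/a = 1/(0.556) = 1.798561, so |z| = sqrt(1.798561) = 1.3411 for both roots.
Moduli of all roots: 1.3411, 1.3411.
All moduli strictly greater than 1? Yes.
Verdict: Invertible.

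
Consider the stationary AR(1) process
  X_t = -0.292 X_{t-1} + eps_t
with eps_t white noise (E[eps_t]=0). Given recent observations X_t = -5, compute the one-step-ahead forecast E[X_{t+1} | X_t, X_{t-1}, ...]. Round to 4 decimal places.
E[X_{t+1} \mid \mathcal F_t] = 1.4600

For an AR(p) model X_t = c + sum_i phi_i X_{t-i} + eps_t, the
one-step-ahead conditional mean is
  E[X_{t+1} | X_t, ...] = c + sum_i phi_i X_{t+1-i}.
Substitute known values:
  E[X_{t+1} | ...] = (-0.292) * (-5)
                   = 1.4600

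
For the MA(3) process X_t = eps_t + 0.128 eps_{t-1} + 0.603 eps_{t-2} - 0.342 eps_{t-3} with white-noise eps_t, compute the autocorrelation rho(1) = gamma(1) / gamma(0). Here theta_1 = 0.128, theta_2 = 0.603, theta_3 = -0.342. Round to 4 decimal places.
\rho(1) = -0.0007

For an MA(q) process with theta_0 = 1, the autocovariance is
  gamma(k) = sigma^2 * sum_{i=0..q-k} theta_i * theta_{i+k},
and rho(k) = gamma(k) / gamma(0). Sigma^2 cancels.
  numerator   = (1)*(0.128) + (0.128)*(0.603) + (0.603)*(-0.342) = -0.001042.
  denominator = (1)^2 + (0.128)^2 + (0.603)^2 + (-0.342)^2 = 1.496957.
  rho(1) = -0.001042 / 1.496957 = -0.0007.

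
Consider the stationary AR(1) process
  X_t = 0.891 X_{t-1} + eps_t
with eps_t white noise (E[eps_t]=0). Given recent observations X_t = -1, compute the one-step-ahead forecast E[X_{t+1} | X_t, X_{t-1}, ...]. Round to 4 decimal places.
E[X_{t+1} \mid \mathcal F_t] = -0.8910

For an AR(p) model X_t = c + sum_i phi_i X_{t-i} + eps_t, the
one-step-ahead conditional mean is
  E[X_{t+1} | X_t, ...] = c + sum_i phi_i X_{t+1-i}.
Substitute known values:
  E[X_{t+1} | ...] = (0.891) * (-1)
                   = -0.8910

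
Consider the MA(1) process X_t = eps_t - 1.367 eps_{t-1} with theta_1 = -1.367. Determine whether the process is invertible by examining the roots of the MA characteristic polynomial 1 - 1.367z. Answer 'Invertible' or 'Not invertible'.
\text{Not invertible}

The MA(q) characteristic polynomial is P(z) = 1 - 1.367z.
Invertibility requires all roots to lie outside the unit circle, i.e. |z| > 1 for every root.
This is linear in z: 1 + (-1.367) z = 0  =>  z = -1/(-1.367) = 0.731529,  |z| = 0.731529.
Moduli of all roots: 0.7315.
All moduli strictly greater than 1? No.
Verdict: Not invertible.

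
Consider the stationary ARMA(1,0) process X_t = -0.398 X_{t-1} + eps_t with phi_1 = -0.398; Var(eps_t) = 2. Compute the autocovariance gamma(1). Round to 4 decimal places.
\gamma(1) = -0.9458

Multiply the model equation by X_{t-k} and take expectations. With theta_0 = psi_0 = 1 and psi_j the MA(infinity) weights, this gives
  gamma(k) - sum_i phi_i gamma(k-i) = c_k,
  c_k = sigma^2 * sum_{j=k..q} theta_j psi_{j-k}   (c_k = 0 for k > q),
using gamma(-m) = gamma(m).
Pure AR (q = 0): c_0 = sigma^2 = 2, c_k = 0 for k >= 1.
Equations for k = 0 and k = 1 (AR order 1):
  gamma(0) = phi_1 gamma(1) + c_0
  gamma(1) = phi_1 gamma(0) + c_1
Substituting the second into the first: gamma(0) (1 - phi_1^2) = c_0 + phi_1 c_1, so
  gamma(0) = c_0 / (1 - phi_1^2) = 2 / (1 - (-0.398)^2) = 2 / 0.841596 = 2.376437.
  gamma(1) = phi_1 gamma(0) = (-0.398)(2.376437) = -0.945822.
Therefore gamma(1) = -0.9458 (to 4 decimal places).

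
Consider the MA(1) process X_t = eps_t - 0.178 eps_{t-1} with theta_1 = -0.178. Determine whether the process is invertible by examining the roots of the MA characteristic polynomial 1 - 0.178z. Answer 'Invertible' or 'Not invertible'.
\text{Invertible}

The MA(q) characteristic polynomial is P(z) = 1 - 0.178z.
Invertibility requires all roots to lie outside the unit circle, i.e. |z| > 1 for every root.
This is linear in z: 1 + (-0.178) z = 0  =>  z = -1/(-0.178) = 5.617978,  |z| = 5.617978.
Moduli of all roots: 5.6180.
All moduli strictly greater than 1? Yes.
Verdict: Invertible.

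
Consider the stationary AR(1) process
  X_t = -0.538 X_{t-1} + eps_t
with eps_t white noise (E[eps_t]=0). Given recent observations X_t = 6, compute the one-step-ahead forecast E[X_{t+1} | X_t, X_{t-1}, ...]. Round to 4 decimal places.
E[X_{t+1} \mid \mathcal F_t] = -3.2280

For an AR(p) model X_t = c + sum_i phi_i X_{t-i} + eps_t, the
one-step-ahead conditional mean is
  E[X_{t+1} | X_t, ...] = c + sum_i phi_i X_{t+1-i}.
Substitute known values:
  E[X_{t+1} | ...] = (-0.538) * (6)
                   = -3.2280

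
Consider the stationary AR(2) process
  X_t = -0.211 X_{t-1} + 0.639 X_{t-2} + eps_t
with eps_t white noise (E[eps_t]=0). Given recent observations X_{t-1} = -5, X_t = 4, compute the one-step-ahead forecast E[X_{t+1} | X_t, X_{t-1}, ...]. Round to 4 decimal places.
E[X_{t+1} \mid \mathcal F_t] = -4.0390

For an AR(p) model X_t = c + sum_i phi_i X_{t-i} + eps_t, the
one-step-ahead conditional mean is
  E[X_{t+1} | X_t, ...] = c + sum_i phi_i X_{t+1-i}.
Substitute known values:
  E[X_{t+1} | ...] = (-0.211) * (4) + (0.639) * (-5)
                   = -4.0390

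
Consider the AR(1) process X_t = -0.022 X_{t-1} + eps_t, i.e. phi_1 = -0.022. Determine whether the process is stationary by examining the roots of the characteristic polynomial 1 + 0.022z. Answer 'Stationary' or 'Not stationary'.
\text{Stationary}

The AR(p) characteristic polynomial is P(z) = 1 + 0.022z.
Stationarity requires all roots to lie outside the unit circle, i.e. |z| > 1 for every root.
This is linear in z: 1 + (0.022) z = 0  =>  z = -1/(0.022) = -45.454545,  |z| = 45.454545.
Moduli of all roots: 45.4545.
All moduli strictly greater than 1? Yes.
Verdict: Stationary.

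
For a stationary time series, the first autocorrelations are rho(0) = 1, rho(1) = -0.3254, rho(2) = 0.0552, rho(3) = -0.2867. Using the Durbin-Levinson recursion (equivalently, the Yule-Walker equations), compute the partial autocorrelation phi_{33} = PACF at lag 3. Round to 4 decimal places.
\phi_{33} = -0.3211

The PACF at lag k is phi_{kk}, the last component of the solution
to the Yule-Walker system G_k phi = r_k where
  (G_k)_{ij} = rho(|i - j|), (r_k)_i = rho(i), i,j = 1..k.
Equivalently, Durbin-Levinson gives phi_{kk} iteratively:
  phi_{11} = rho(1)
  phi_{kk} = [rho(k) - sum_{j=1..k-1} phi_{k-1,j} rho(k-j)]
            / [1 - sum_{j=1..k-1} phi_{k-1,j} rho(j)],
  phi_{k,j} = phi_{k-1,j} - phi_{kk} phi_{k-1,k-j},  j = 1..k-1.
Step k = 1:
  phi_11 = rho(1) = -0.3254.
Step k = 2:
  phi_22 = [rho(2) - phi_11 rho(1)] / [1 - phi_11 rho(1)] = [0.0552 - (-0.3254)(-0.3254)] / [1 - (-0.3254)(-0.3254)]
         = -0.05068516 / 0.89411484 = -0.056688.
  Update: phi_21 = phi_11 - phi_22 phi_11 = -0.3254 - (-0.056688)(-0.3254) = -0.343846.
Step k = 3:
  phi_33 = [rho(3) - phi_21 rho(2) - phi_22 rho(1)] / [1 - phi_21 rho(1) - phi_22 rho(2)]
    numerator   = -0.2867 - (-0.343846)(0.0552) - (-0.056688)(-0.3254) = -0.28616582
    denominator = 1 - (-0.343846)(-0.3254) - (-0.056688)(0.0552) = 0.89124162
  phi_33 = -0.28616582 / 0.89124162 = -0.3211.
Therefore phi_{33} = -0.3211.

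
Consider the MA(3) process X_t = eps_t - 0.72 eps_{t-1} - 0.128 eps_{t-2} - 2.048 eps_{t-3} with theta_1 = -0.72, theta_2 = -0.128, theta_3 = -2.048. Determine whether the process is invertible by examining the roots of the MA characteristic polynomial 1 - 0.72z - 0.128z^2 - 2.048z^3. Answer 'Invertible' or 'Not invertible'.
\text{Not invertible}

The MA(q) characteristic polynomial is P(z) = 1 - 0.72z - 0.128z^2 - 2.048z^3.
Invertibility requires all roots to lie outside the unit circle, i.e. |z| > 1 for every root.
Degree 3: look for a simple real root z0 first, then factor out (1 - z/z0) and solve the remaining quadratic.
Testing z0 = 0.625: P(0.625) = 1 + (-0.72)(0.625) + (-0.128)(0.625)^2 + (-2.048)(0.625)^3
  = 1 + (-0.45) + (-0.05) + (-0.5) = 0.  So z_0 = 0.625 is a root, |z_0| = 0.625.
Divide out the factor (1 - 1.6 z) = (1 - z/z0) (since 1/z0 = 1.6):
  P(z) = (1 - 1.6 z)(1 + (0.88) z + (1.28) z^2)
  [check: z-coef 0.88 - (1.6) = -0.72; z^2-coef 1.28 - (1.6)(0.88) = -0.128; z^3-coef -(1.6)(1.28) = -2.048.]
Remaining roots from the quadratic factor 1 + (0.88) z + (1.28) z^2:
  Set 1 + (0.88) z + (1.28) z^2 = 0, i.e. a z^2 + b z + c = 0 with a = 1.28, b = 0.88, c = 1.
  Discriminant D = b^2 - 4ac = (0.88)^2 - 4*(1.28)*1 = 0.7744 - (5.12) = -4.3456.
  D < 0, so the roots are the complex-conjugate pair z = (-b +/- i sqrt(-D)) / (2a) = -0.3438 +/- 0.8143i.
  For a conjugate pair |z|^2 = z * conj(z) = (product of roots) = c/a = 1/(1.28) = 0.78125, so |z| = sqrt(0.78125) = 0.8839 for both roots.
Moduli of all roots: 0.6250, 0.8839, 0.8839.
All moduli strictly greater than 1? No.
Verdict: Not invertible.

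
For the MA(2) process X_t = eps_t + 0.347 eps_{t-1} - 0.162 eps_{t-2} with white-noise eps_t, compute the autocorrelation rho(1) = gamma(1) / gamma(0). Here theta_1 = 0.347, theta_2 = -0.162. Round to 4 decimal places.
\rho(1) = 0.2536

For an MA(q) process with theta_0 = 1, the autocovariance is
  gamma(k) = sigma^2 * sum_{i=0..q-k} theta_i * theta_{i+k},
and rho(k) = gamma(k) / gamma(0). Sigma^2 cancels.
  numerator   = (1)*(0.347) + (0.347)*(-0.162) = 0.290786.
  denominator = (1)^2 + (0.347)^2 + (-0.162)^2 = 1.146653.
  rho(1) = 0.290786 / 1.146653 = 0.2536.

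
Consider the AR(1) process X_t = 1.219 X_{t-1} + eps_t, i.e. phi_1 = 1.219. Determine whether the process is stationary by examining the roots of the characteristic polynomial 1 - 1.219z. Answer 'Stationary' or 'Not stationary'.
\text{Not stationary}

The AR(p) characteristic polynomial is P(z) = 1 - 1.219z.
Stationarity requires all roots to lie outside the unit circle, i.e. |z| > 1 for every root.
This is linear in z: 1 + (-1.219) z = 0  =>  z = -1/(-1.219) = 0.820345,  |z| = 0.820345.
Moduli of all roots: 0.8203.
All moduli strictly greater than 1? No.
Verdict: Not stationary.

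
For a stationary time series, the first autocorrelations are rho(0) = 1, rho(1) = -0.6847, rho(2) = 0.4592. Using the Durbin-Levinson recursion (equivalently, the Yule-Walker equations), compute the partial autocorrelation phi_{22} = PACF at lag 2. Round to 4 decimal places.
\phi_{22} = -0.0181

The PACF at lag k is phi_{kk}, the last component of the solution
to the Yule-Walker system G_k phi = r_k where
  (G_k)_{ij} = rho(|i - j|), (r_k)_i = rho(i), i,j = 1..k.
Equivalently, Durbin-Levinson gives phi_{kk} iteratively:
  phi_{11} = rho(1)
  phi_{kk} = [rho(k) - sum_{j=1..k-1} phi_{k-1,j} rho(k-j)]
            / [1 - sum_{j=1..k-1} phi_{k-1,j} rho(j)],
  phi_{k,j} = phi_{k-1,j} - phi_{kk} phi_{k-1,k-j},  j = 1..k-1.
Step k = 1:
  phi_11 = rho(1) = -0.6847.
Step k = 2:
  phi_22 = [rho(2) - phi_11 rho(1)] / [1 - phi_11 rho(1)] = [0.4592 - (-0.6847)(-0.6847)] / [1 - (-0.6847)(-0.6847)]
         = -0.00961409 / 0.53118591 = -0.0181.
Therefore phi_{22} = -0.0181.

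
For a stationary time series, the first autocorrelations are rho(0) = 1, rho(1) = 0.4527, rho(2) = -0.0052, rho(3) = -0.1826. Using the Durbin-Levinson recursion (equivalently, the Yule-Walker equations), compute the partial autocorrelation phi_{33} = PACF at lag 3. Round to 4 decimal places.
\phi_{33} = -0.0811

The PACF at lag k is phi_{kk}, the last component of the solution
to the Yule-Walker system G_k phi = r_k where
  (G_k)_{ij} = rho(|i - j|), (r_k)_i = rho(i), i,j = 1..k.
Equivalently, Durbin-Levinson gives phi_{kk} iteratively:
  phi_{11} = rho(1)
  phi_{kk} = [rho(k) - sum_{j=1..k-1} phi_{k-1,j} rho(k-j)]
            / [1 - sum_{j=1..k-1} phi_{k-1,j} rho(j)],
  phi_{k,j} = phi_{k-1,j} - phi_{kk} phi_{k-1,k-j},  j = 1..k-1.
Step k = 1:
  phi_11 = rho(1) = 0.4527.
Step k = 2:
  phi_22 = [rho(2) - phi_11 rho(1)] / [1 - phi_11 rho(1)] = [-0.0052 - (0.4527)(0.4527)] / [1 - (0.4527)(0.4527)]
         = -0.21013729 / 0.79506271 = -0.264303.
  Update: phi_21 = phi_11 - phi_22 phi_11 = 0.4527 - (-0.264303)(0.4527) = 0.57235.
Step k = 3:
  phi_33 = [rho(3) - phi_21 rho(2) - phi_22 rho(1)] / [1 - phi_21 rho(1) - phi_22 rho(2)]
    numerator   = -0.1826 - (0.57235)(-0.0052) - (-0.264303)(0.4527) = -0.05997391
    denominator = 1 - (0.57235)(0.4527) - (-0.264303)(-0.0052) = 0.73952284
  phi_33 = -0.05997391 / 0.73952284 = -0.0811.
Therefore phi_{33} = -0.0811.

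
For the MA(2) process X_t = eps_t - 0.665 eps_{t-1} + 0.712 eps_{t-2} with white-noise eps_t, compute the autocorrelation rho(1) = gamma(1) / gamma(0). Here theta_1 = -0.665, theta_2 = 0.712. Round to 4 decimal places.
\rho(1) = -0.5841

For an MA(q) process with theta_0 = 1, the autocovariance is
  gamma(k) = sigma^2 * sum_{i=0..q-k} theta_i * theta_{i+k},
and rho(k) = gamma(k) / gamma(0). Sigma^2 cancels.
  numerator   = (1)*(-0.665) + (-0.665)*(0.712) = -1.13848.
  denominator = (1)^2 + (-0.665)^2 + (0.712)^2 = 1.949169.
  rho(1) = -1.13848 / 1.949169 = -0.5841.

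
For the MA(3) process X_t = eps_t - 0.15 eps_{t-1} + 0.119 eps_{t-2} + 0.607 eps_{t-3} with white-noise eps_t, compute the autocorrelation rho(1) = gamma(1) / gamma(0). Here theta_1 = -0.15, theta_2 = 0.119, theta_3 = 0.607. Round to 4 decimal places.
\rho(1) = -0.0680

For an MA(q) process with theta_0 = 1, the autocovariance is
  gamma(k) = sigma^2 * sum_{i=0..q-k} theta_i * theta_{i+k},
and rho(k) = gamma(k) / gamma(0). Sigma^2 cancels.
  numerator   = (1)*(-0.15) + (-0.15)*(0.119) + (0.119)*(0.607) = -0.095617.
  denominator = (1)^2 + (-0.15)^2 + (0.119)^2 + (0.607)^2 = 1.40511.
  rho(1) = -0.095617 / 1.40511 = -0.0680.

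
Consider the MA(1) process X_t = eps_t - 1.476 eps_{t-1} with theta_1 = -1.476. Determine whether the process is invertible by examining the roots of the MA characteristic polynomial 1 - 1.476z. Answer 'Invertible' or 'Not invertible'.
\text{Not invertible}

The MA(q) characteristic polynomial is P(z) = 1 - 1.476z.
Invertibility requires all roots to lie outside the unit circle, i.e. |z| > 1 for every root.
This is linear in z: 1 + (-1.476) z = 0  =>  z = -1/(-1.476) = 0.677507,  |z| = 0.677507.
Moduli of all roots: 0.6775.
All moduli strictly greater than 1? No.
Verdict: Not invertible.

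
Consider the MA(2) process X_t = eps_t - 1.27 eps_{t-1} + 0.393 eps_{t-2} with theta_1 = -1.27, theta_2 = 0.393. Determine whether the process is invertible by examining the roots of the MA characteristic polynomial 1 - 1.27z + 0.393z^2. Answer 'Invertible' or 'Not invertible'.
\text{Invertible}

The MA(q) characteristic polynomial is P(z) = 1 - 1.27z + 0.393z^2.
Invertibility requires all roots to lie outside the unit circle, i.e. |z| > 1 for every root.
Set 1 + (-1.27) z + (0.393) z^2 = 0, i.e. a z^2 + b z + c = 0 with a = 0.393, b = -1.27, c = 1.
Discriminant D = b^2 - 4ac = (-1.27)^2 - 4*(0.393)*1 = 1.6129 - (1.572) = 0.0409.
D >= 0, so the roots are real: z = (-b +/- sqrt(D)) / (2a) = (1.27 +/- 0.202237) / (0.786).
  z_1 = (1.27 + 0.202237) / (0.786) = 1.8731,   |z_1| = 1.8731.
  z_2 = (1.27 - 0.202237) / (0.786) = 1.3585,   |z_2| = 1.3585.
Moduli of all roots: 1.8731, 1.3585.
All moduli strictly greater than 1? Yes.
Verdict: Invertible.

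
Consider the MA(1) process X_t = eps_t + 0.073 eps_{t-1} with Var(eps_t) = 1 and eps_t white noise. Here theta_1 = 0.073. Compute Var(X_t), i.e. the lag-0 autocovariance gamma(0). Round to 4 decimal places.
\gamma(0) = 1.0053

For an MA(q) process X_t = eps_t + sum_i theta_i eps_{t-i} with
Var(eps_t) = sigma^2, the variance is
  gamma(0) = sigma^2 * (1 + sum_i theta_i^2).
  sum_i theta_i^2 = (0.073)^2 = 0.005329.
  gamma(0) = 1 * (1 + 0.005329) = 1 * 1.005329 = 1.005329, which rounds to 1.0053.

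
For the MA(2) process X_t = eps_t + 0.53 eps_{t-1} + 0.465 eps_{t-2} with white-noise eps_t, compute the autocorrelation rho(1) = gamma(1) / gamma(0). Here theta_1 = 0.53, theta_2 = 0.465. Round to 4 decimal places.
\rho(1) = 0.5186

For an MA(q) process with theta_0 = 1, the autocovariance is
  gamma(k) = sigma^2 * sum_{i=0..q-k} theta_i * theta_{i+k},
and rho(k) = gamma(k) / gamma(0). Sigma^2 cancels.
  numerator   = (1)*(0.53) + (0.53)*(0.465) = 0.77645.
  denominator = (1)^2 + (0.53)^2 + (0.465)^2 = 1.497125.
  rho(1) = 0.77645 / 1.497125 = 0.5186.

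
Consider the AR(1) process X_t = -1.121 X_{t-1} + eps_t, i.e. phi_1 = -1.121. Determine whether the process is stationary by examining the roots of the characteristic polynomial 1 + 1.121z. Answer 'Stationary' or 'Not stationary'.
\text{Not stationary}

The AR(p) characteristic polynomial is P(z) = 1 + 1.121z.
Stationarity requires all roots to lie outside the unit circle, i.e. |z| > 1 for every root.
This is linear in z: 1 + (1.121) z = 0  =>  z = -1/(1.121) = -0.892061,  |z| = 0.892061.
Moduli of all roots: 0.8921.
All moduli strictly greater than 1? No.
Verdict: Not stationary.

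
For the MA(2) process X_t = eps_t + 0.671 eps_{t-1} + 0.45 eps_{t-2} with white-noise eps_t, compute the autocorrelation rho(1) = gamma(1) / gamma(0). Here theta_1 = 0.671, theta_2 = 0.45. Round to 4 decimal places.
\rho(1) = 0.5887

For an MA(q) process with theta_0 = 1, the autocovariance is
  gamma(k) = sigma^2 * sum_{i=0..q-k} theta_i * theta_{i+k},
and rho(k) = gamma(k) / gamma(0). Sigma^2 cancels.
  numerator   = (1)*(0.671) + (0.671)*(0.45) = 0.97295.
  denominator = (1)^2 + (0.671)^2 + (0.45)^2 = 1.652741.
  rho(1) = 0.97295 / 1.652741 = 0.5887.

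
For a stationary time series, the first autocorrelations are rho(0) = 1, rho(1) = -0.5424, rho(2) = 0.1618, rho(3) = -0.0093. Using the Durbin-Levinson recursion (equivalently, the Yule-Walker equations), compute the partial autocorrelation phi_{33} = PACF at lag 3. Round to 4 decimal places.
\phi_{33} = -0.0100

The PACF at lag k is phi_{kk}, the last component of the solution
to the Yule-Walker system G_k phi = r_k where
  (G_k)_{ij} = rho(|i - j|), (r_k)_i = rho(i), i,j = 1..k.
Equivalently, Durbin-Levinson gives phi_{kk} iteratively:
  phi_{11} = rho(1)
  phi_{kk} = [rho(k) - sum_{j=1..k-1} phi_{k-1,j} rho(k-j)]
            / [1 - sum_{j=1..k-1} phi_{k-1,j} rho(j)],
  phi_{k,j} = phi_{k-1,j} - phi_{kk} phi_{k-1,k-j},  j = 1..k-1.
Step k = 1:
  phi_11 = rho(1) = -0.5424.
Step k = 2:
  phi_22 = [rho(2) - phi_11 rho(1)] / [1 - phi_11 rho(1)] = [0.1618 - (-0.5424)(-0.5424)] / [1 - (-0.5424)(-0.5424)]
         = -0.13239776 / 0.70580224 = -0.187585.
  Update: phi_21 = phi_11 - phi_22 phi_11 = -0.5424 - (-0.187585)(-0.5424) = -0.644146.
Step k = 3:
  phi_33 = [rho(3) - phi_21 rho(2) - phi_22 rho(1)] / [1 - phi_21 rho(1) - phi_22 rho(2)]
    numerator   = -0.0093 - (-0.644146)(0.1618) - (-0.187585)(-0.5424) = -0.00682317
    denominator = 1 - (-0.644146)(-0.5424) - (-0.187585)(0.1618) = 0.68096643
  phi_33 = -0.00682317 / 0.68096643 = -0.01.
Therefore phi_{33} = -0.0100.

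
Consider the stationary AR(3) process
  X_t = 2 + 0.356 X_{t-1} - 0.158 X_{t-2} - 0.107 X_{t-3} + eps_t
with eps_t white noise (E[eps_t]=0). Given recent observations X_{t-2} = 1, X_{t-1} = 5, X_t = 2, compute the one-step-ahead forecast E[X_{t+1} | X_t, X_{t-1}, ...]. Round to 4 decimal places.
E[X_{t+1} \mid \mathcal F_t] = 1.8150

For an AR(p) model X_t = c + sum_i phi_i X_{t-i} + eps_t, the
one-step-ahead conditional mean is
  E[X_{t+1} | X_t, ...] = c + sum_i phi_i X_{t+1-i}.
Substitute known values:
  E[X_{t+1} | ...] = 2 + (0.356) * (2) + (-0.158) * (5) + (-0.107) * (1)
                   = 1.8150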